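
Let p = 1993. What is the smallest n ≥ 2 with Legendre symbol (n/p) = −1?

(2/1993) = +1, so 2 is a residue.
(3/1993) = +1, so 3 is a residue.
(4/1993) = +1, so 4 is a residue.
(5/1993) = −1, so 5 is the smallest positive non-residue mod 1993.

5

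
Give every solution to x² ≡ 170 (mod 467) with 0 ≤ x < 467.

79, 388

Since 467 ≡ 3 (mod 4), a square root of 170 is 170^((467+1)/4) = 170^117 mod 467.
Repeated squaring: 170^2≡413, 170^4≡114, 170^8≡387, 170^16≡329, 170^32≡364, 170^64≡335 (mod 467).
170^117 = 170^(64+32+16+4+1) ≡ 388 (mod 467).
Check: 388² = 150544 ≡ 170 (mod 467). The two roots are 79 and 388.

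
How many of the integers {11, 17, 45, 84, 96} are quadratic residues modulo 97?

(11/97) = +1 → QR.
(17/97) = -1 → non-residue.
(45/97) = -1 → non-residue.
(84/97) = -1 → non-residue.
(96/97) = +1 → QR.
Total quadratic residues among the 5: 2.

2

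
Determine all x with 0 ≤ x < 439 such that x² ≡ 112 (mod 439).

Since 439 ≡ 3 (mod 4), a square root of 112 is 112^((439+1)/4) = 112^110 mod 439.
Repeated squaring: 112^2≡252, 112^4≡288, 112^8≡412, 112^16≡290, 112^32≡251, 112^64≡224 (mod 439).
112^110 = 112^(64+32+8+4+2) ≡ 218 (mod 439).
Check: 218² = 47524 ≡ 112 (mod 439). The two roots are 218 and 221.

218, 221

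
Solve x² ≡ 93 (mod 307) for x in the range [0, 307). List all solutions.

20, 287

Since 307 ≡ 3 (mod 4), a square root of 93 is 93^((307+1)/4) = 93^77 mod 307.
Repeated squaring: 93^2≡53, 93^4≡46, 93^8≡274, 93^16≡168, 93^32≡287, 93^64≡93 (mod 307).
93^77 = 93^(64+8+4+1) ≡ 287 (mod 307).
Check: 287² = 82369 ≡ 93 (mod 307). The two roots are 20 and 287.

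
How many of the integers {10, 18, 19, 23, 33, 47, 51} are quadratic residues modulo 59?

2

(10/59) = -1 → non-residue.
(18/59) = -1 → non-residue.
(19/59) = +1 → QR.
(23/59) = -1 → non-residue.
(33/59) = -1 → non-residue.
(47/59) = -1 → non-residue.
(51/59) = +1 → QR.
Total quadratic residues among the 7: 2.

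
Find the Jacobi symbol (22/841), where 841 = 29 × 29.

Pull out 2: since 841 ≡ 1 (mod 8), (2/841) = +1.
Reciprocity: 11 ≡ 3 and 841 ≡ 1 (mod 4), so (11/841) = +(841/11).
Reduce top mod 11: now compute (5/11).
Reciprocity: 5 ≡ 1 and 11 ≡ 3 (mod 4), so (5/11) = +(11/5).
Reduce top mod 5: now compute (1/5).
Reached (1/5) = 1. Collecting the sign flips along the way, the symbol is +1.

1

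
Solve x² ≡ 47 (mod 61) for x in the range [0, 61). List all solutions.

13, 48

61 ≡ 1 (mod 4), so we find a root by search.
Trying successive values, 13² = 169 ≡ 47 (mod 61). The other root is 61 − 13 = 48.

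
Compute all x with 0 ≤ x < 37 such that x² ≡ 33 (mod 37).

37 ≡ 1 (mod 4), so we find a root by search.
Trying successive values, 12² = 144 ≡ 33 (mod 37). The other root is 37 − 12 = 25.

12, 25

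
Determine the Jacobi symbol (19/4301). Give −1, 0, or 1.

Reciprocity: 19 ≡ 3 and 4301 ≡ 1 (mod 4), so (19/4301) = +(4301/19).
Reduce top mod 19: now compute (7/19).
Reciprocity: 7 ≡ 3 and 19 ≡ 3 (mod 4), so (7/19) = −(19/7).
Reduce top mod 7: now compute (5/7).
Reciprocity: 5 ≡ 1 and 7 ≡ 3 (mod 4), so (5/7) = +(7/5).
Reduce top mod 5: now compute (2/5).
Pull out 2: since 5 ≡ 5 (mod 8), (2/5) = -1.
Reached (1/5) = 1. Collecting the sign flips along the way, the symbol is +1.

1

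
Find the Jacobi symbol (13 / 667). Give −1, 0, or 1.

1

Reciprocity: 13 ≡ 1 and 667 ≡ 3 (mod 4), so (13/667) = +(667/13).
Reduce top mod 13: now compute (4/13).
Pull out 2^2: since 13 ≡ 5 (mod 8), (2/13) = -1, so (2/13)^2 = +1.
Reached (1/13) = 1. Collecting the sign flips along the way, the symbol is +1.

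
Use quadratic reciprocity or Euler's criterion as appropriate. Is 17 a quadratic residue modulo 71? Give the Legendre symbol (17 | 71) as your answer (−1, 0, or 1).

-1

Reciprocity: 17 ≡ 1 and 71 ≡ 3 (mod 4), so (17/71) = +(71/17).
Reduce top mod 17: now compute (3/17).
Reciprocity: 3 ≡ 3 and 17 ≡ 1 (mod 4), so (3/17) = +(17/3).
Reduce top mod 3: now compute (2/3).
Pull out 2: since 3 ≡ 3 (mod 8), (2/3) = -1.
Reached (1/3) = 1. Collecting the sign flips along the way, the symbol is -1.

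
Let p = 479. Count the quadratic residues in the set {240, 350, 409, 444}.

2

(240/479) = +1 → QR.
(350/479) = +1 → QR.
(409/479) = -1 → non-residue.
(444/479) = -1 → non-residue.
Total quadratic residues among the 4: 2.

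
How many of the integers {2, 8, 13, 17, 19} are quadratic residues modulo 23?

3

(2/23) = +1 → QR.
(8/23) = +1 → QR.
(13/23) = +1 → QR.
(17/23) = -1 → non-residue.
(19/23) = -1 → non-residue.
Total quadratic residues among the 5: 3.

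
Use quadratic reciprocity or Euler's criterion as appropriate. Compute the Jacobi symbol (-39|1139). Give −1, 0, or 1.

First reduce: -39 ≡ 1100 (mod 1139).
Pull out 2^2: since 1139 ≡ 3 (mod 8), (2/1139) = -1, so (2/1139)^2 = +1.
Reciprocity: 275 ≡ 3 and 1139 ≡ 3 (mod 4), so (275/1139) = −(1139/275).
Reduce top mod 275: now compute (39/275).
Reciprocity: 39 ≡ 3 and 275 ≡ 3 (mod 4), so (39/275) = −(275/39).
Reduce top mod 39: now compute (2/39).
Pull out 2: since 39 ≡ 7 (mod 8), (2/39) = +1.
Reached (1/39) = 1. Collecting the sign flips along the way, the symbol is +1.

1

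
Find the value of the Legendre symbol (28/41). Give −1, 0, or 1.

-1

Pull out 2^2: since 41 ≡ 1 (mod 8), (2/41) = +1, so (2/41)^2 = +1.
Reciprocity: 7 ≡ 3 and 41 ≡ 1 (mod 4), so (7/41) = +(41/7).
Reduce top mod 7: now compute (6/7).
Pull out 2: since 7 ≡ 7 (mod 8), (2/7) = +1.
Reciprocity: 3 ≡ 3 and 7 ≡ 3 (mod 4), so (3/7) = −(7/3).
Reduce top mod 3: now compute (1/3).
Reached (1/3) = 1. Collecting the sign flips along the way, the symbol is -1.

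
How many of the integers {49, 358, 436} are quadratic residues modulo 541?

2

(49/541) = +1 → QR.
(358/541) = -1 → non-residue.
(436/541) = +1 → QR.
Total quadratic residues among the 3: 2.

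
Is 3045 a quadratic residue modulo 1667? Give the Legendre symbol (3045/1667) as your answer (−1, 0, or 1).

First reduce: 3045 ≡ 1378 (mod 1667).
Pull out 2: since 1667 ≡ 3 (mod 8), (2/1667) = -1.
Reciprocity: 689 ≡ 1 and 1667 ≡ 3 (mod 4), so (689/1667) = +(1667/689).
Reduce top mod 689: now compute (289/689).
Reciprocity: 289 ≡ 1 and 689 ≡ 1 (mod 4), so (289/689) = +(689/289).
Reduce top mod 289: now compute (111/289).
Reciprocity: 111 ≡ 3 and 289 ≡ 1 (mod 4), so (111/289) = +(289/111).
Reduce top mod 111: now compute (67/111).
Reciprocity: 67 ≡ 3 and 111 ≡ 3 (mod 4), so (67/111) = −(111/67).
Reduce top mod 67: now compute (44/67).
Pull out 2^2: since 67 ≡ 3 (mod 8), (2/67) = -1, so (2/67)^2 = +1.
Reciprocity: 11 ≡ 3 and 67 ≡ 3 (mod 4), so (11/67) = −(67/11).
Reduce top mod 11: now compute (1/11).
Reached (1/11) = 1. Collecting the sign flips along the way, the symbol is -1.

-1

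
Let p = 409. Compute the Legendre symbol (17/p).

1

Reciprocity: 17 ≡ 1 and 409 ≡ 1 (mod 4), so (17/409) = +(409/17).
Reduce top mod 17: now compute (1/17).
Reached (1/17) = 1. Collecting the sign flips along the way, the symbol is +1.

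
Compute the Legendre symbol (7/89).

Euler's criterion: (7/89) ≡ 7^44 (mod 89).
7^2 ≡ 49 (mod 89)
7^4 ≡ 87 (mod 89)
7^8 ≡ 4 (mod 89)
7^16 ≡ 16 (mod 89)
7^32 ≡ 78 (mod 89)
7^44 = 7^(32+8+4) ≡ 88 (mod 89).
Result is 88 ≡ −1, so (7/89) = −1.

-1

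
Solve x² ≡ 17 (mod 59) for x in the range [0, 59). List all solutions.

Since 59 ≡ 3 (mod 4), a square root of 17 is 17^((59+1)/4) = 17^15 mod 59.
Repeated squaring: 17^2≡53, 17^4≡36, 17^8≡57 (mod 59).
17^15 = 17^(8+4+2+1) ≡ 28 (mod 59).
Check: 28² = 784 ≡ 17 (mod 59). The two roots are 28 and 31.

28, 31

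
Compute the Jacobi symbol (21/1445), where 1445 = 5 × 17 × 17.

1

Reciprocity: 21 ≡ 1 and 1445 ≡ 1 (mod 4), so (21/1445) = +(1445/21).
Reduce top mod 21: now compute (17/21).
Reciprocity: 17 ≡ 1 and 21 ≡ 1 (mod 4), so (17/21) = +(21/17).
Reduce top mod 17: now compute (4/17).
Pull out 2^2: since 17 ≡ 1 (mod 8), (2/17) = +1, so (2/17)^2 = +1.
Reached (1/17) = 1. Collecting the sign flips along the way, the symbol is +1.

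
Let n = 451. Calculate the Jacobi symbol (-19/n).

First reduce: -19 ≡ 432 (mod 451).
Pull out 2^4: since 451 ≡ 3 (mod 8), (2/451) = -1, so (2/451)^4 = +1.
Reciprocity: 27 ≡ 3 and 451 ≡ 3 (mod 4), so (27/451) = −(451/27).
Reduce top mod 27: now compute (19/27).
Reciprocity: 19 ≡ 3 and 27 ≡ 3 (mod 4), so (19/27) = −(27/19).
Reduce top mod 19: now compute (8/19).
Pull out 2^3: since 19 ≡ 3 (mod 8), (2/19) = -1, so (2/19)^3 = -1.
Reached (1/19) = 1. Collecting the sign flips along the way, the symbol is -1.

-1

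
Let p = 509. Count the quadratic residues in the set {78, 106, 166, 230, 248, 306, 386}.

3

(78/509) = -1 → non-residue.
(106/509) = +1 → QR.
(166/509) = -1 → non-residue.
(230/509) = -1 → non-residue.
(248/509) = +1 → QR.
(306/509) = -1 → non-residue.
(386/509) = +1 → QR.
Total quadratic residues among the 7: 3.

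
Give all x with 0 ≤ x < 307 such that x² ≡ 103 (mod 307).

Since 307 ≡ 3 (mod 4), a square root of 103 is 103^((307+1)/4) = 103^77 mod 307.
Repeated squaring: 103^2≡171, 103^4≡76, 103^8≡250, 103^16≡179, 103^32≡113, 103^64≡182 (mod 307).
103^77 = 103^(64+8+4+1) ≡ 275 (mod 307).
Check: 275² = 75625 ≡ 103 (mod 307). The two roots are 32 and 275.

32, 275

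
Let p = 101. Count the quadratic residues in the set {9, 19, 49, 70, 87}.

5

(9/101) = +1 → QR.
(19/101) = +1 → QR.
(49/101) = +1 → QR.
(70/101) = +1 → QR.
(87/101) = +1 → QR.
Total quadratic residues among the 5: 5.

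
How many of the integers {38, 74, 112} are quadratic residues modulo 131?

(38/131) = +1 → QR.
(74/131) = +1 → QR.
(112/131) = +1 → QR.
Total quadratic residues among the 3: 3.

3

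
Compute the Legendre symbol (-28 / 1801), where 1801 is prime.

First reduce: -28 ≡ 1773 (mod 1801).
Reciprocity: 1773 ≡ 1 and 1801 ≡ 1 (mod 4), so (1773/1801) = +(1801/1773).
Reduce top mod 1773: now compute (28/1773).
Pull out 2^2: since 1773 ≡ 5 (mod 8), (2/1773) = -1, so (2/1773)^2 = +1.
Reciprocity: 7 ≡ 3 and 1773 ≡ 1 (mod 4), so (7/1773) = +(1773/7).
Reduce top mod 7: now compute (2/7).
Pull out 2: since 7 ≡ 7 (mod 8), (2/7) = +1.
Reached (1/7) = 1. Collecting the sign flips along the way, the symbol is +1.

1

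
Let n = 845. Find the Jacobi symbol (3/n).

Reciprocity: 3 ≡ 3 and 845 ≡ 1 (mod 4), so (3/845) = +(845/3).
Reduce top mod 3: now compute (2/3).
Pull out 2: since 3 ≡ 3 (mod 8), (2/3) = -1.
Reached (1/3) = 1. Collecting the sign flips along the way, the symbol is -1.

-1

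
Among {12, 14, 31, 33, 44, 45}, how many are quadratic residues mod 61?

3

(12/61) = +1 → QR.
(14/61) = +1 → QR.
(31/61) = -1 → non-residue.
(33/61) = -1 → non-residue.
(44/61) = -1 → non-residue.
(45/61) = +1 → QR.
Total quadratic residues among the 6: 3.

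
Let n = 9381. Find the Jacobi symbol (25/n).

1

Reciprocity: 25 ≡ 1 and 9381 ≡ 1 (mod 4), so (25/9381) = +(9381/25).
Reduce top mod 25: now compute (6/25).
Pull out 2: since 25 ≡ 1 (mod 8), (2/25) = +1.
Reciprocity: 3 ≡ 3 and 25 ≡ 1 (mod 4), so (3/25) = +(25/3).
Reduce top mod 3: now compute (1/3).
Reached (1/3) = 1. Collecting the sign flips along the way, the symbol is +1.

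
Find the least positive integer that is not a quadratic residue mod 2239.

3

(2/2239) = +1, so 2 is a residue.
(3/2239) = −1, so 3 is the smallest positive non-residue mod 2239.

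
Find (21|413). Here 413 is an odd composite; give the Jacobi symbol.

0

Reciprocity: 21 ≡ 1 and 413 ≡ 1 (mod 4), so (21/413) = +(413/21).
Reduce top mod 21: now compute (14/21).
Pull out 2: since 21 ≡ 5 (mod 8), (2/21) = -1.
Reciprocity: 7 ≡ 3 and 21 ≡ 1 (mod 4), so (7/21) = +(21/7).
Reduce top mod 7: now compute (0/7).
Top reduces to 0: gcd > 1, so the symbol is 0.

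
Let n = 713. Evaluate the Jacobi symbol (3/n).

Reciprocity: 3 ≡ 3 and 713 ≡ 1 (mod 4), so (3/713) = +(713/3).
Reduce top mod 3: now compute (2/3).
Pull out 2: since 3 ≡ 3 (mod 8), (2/3) = -1.
Reached (1/3) = 1. Collecting the sign flips along the way, the symbol is -1.

-1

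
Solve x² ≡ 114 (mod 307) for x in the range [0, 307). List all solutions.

Since 307 ≡ 3 (mod 4), a square root of 114 is 114^((307+1)/4) = 114^77 mod 307.
Repeated squaring: 114^2≡102, 114^4≡273, 114^8≡235, 114^16≡272, 114^32≡304, 114^64≡9 (mod 307).
114^77 = 114^(64+8+4+1) ≡ 81 (mod 307).
Check: 81² = 6561 ≡ 114 (mod 307). The two roots are 81 and 226.

81, 226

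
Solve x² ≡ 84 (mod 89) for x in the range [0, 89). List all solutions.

23, 66

89 ≡ 1 (mod 4), so we find a root by search.
Trying successive values, 23² = 529 ≡ 84 (mod 89). The other root is 89 − 23 = 66.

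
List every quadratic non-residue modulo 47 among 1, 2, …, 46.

5 10 11 13 15 19 20 22 23 26 29 30 31 33 35 38 39 40 41 43 44 45 46

Square k = 1,…,23 (k and 47−k give the same square):
1²=1, 2²=4, 3²=9, 4²=16, 5²=25, 6²=36, 7²≡2, 8²≡17, 9²≡34, 10²≡6, 11²≡27, 12²≡3, 13²≡28, 14²≡8, 15²≡37, 16²≡21, 17²≡7, 18²≡42, 19²≡32, 20²≡24, 21²≡18, 22²≡14, 23²≡12 (mod 47).
The residues are {1, 2, 3, 4, 6, 7, 8, 9, 12, 14, 16, 17, 18, 21, 24, 25, 27, 28, 32, 34, 36, 37, 42}; the non-residues are the remaining 23 nonzero classes.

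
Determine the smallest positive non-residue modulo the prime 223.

3

(2/223) = +1, so 2 is a residue.
(3/223) = −1, so 3 is the smallest positive non-residue mod 223.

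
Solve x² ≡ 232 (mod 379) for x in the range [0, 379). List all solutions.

Since 379 ≡ 3 (mod 4), a square root of 232 is 232^((379+1)/4) = 232^95 mod 379.
Repeated squaring: 232^2≡6, 232^4≡36, 232^8≡159, 232^16≡267, 232^32≡37, 232^64≡232 (mod 379).
232^95 = 232^(64+16+8+4+2+1) ≡ 37 (mod 379).
Check: 37² = 1369 ≡ 232 (mod 379). The two roots are 37 and 342.

37, 342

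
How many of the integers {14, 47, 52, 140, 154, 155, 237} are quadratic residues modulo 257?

2

(14/257) = -1 → non-residue.
(47/257) = -1 → non-residue.
(52/257) = +1 → QR.
(140/257) = +1 → QR.
(154/257) = -1 → non-residue.
(155/257) = -1 → non-residue.
(237/257) = -1 → non-residue.
Total quadratic residues among the 7: 2.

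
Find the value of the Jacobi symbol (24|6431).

Pull out 2^3: since 6431 ≡ 7 (mod 8), (2/6431) = +1, so (2/6431)^3 = +1.
Reciprocity: 3 ≡ 3 and 6431 ≡ 3 (mod 4), so (3/6431) = −(6431/3).
Reduce top mod 3: now compute (2/3).
Pull out 2: since 3 ≡ 3 (mod 8), (2/3) = -1.
Reached (1/3) = 1. Collecting the sign flips along the way, the symbol is +1.

1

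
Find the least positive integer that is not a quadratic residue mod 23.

(2/23) = +1, so 2 is a residue.
(3/23) = +1, so 3 is a residue.
(4/23) = +1, so 4 is a residue.
(5/23) = −1, so 5 is the smallest positive non-residue mod 23.

5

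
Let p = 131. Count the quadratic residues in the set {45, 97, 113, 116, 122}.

(45/131) = +1 → QR.
(97/131) = -1 → non-residue.
(113/131) = +1 → QR.
(116/131) = -1 → non-residue.
(122/131) = -1 → non-residue.
Total quadratic residues among the 5: 2.

2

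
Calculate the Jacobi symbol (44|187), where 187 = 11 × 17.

Pull out 2^2: since 187 ≡ 3 (mod 8), (2/187) = -1, so (2/187)^2 = +1.
Reciprocity: 11 ≡ 3 and 187 ≡ 3 (mod 4), so (11/187) = −(187/11).
Reduce top mod 11: now compute (0/11).
Top reduces to 0: gcd > 1, so the symbol is 0.

0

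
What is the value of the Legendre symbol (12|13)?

1

Pull out 2^2: since 13 ≡ 5 (mod 8), (2/13) = -1, so (2/13)^2 = +1.
Reciprocity: 3 ≡ 3 and 13 ≡ 1 (mod 4), so (3/13) = +(13/3).
Reduce top mod 3: now compute (1/3).
Reached (1/3) = 1. Collecting the sign flips along the way, the symbol is +1.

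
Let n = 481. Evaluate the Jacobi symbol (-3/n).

First reduce: -3 ≡ 478 (mod 481).
Pull out 2: since 481 ≡ 1 (mod 8), (2/481) = +1.
Reciprocity: 239 ≡ 3 and 481 ≡ 1 (mod 4), so (239/481) = +(481/239).
Reduce top mod 239: now compute (3/239).
Reciprocity: 3 ≡ 3 and 239 ≡ 3 (mod 4), so (3/239) = −(239/3).
Reduce top mod 3: now compute (2/3).
Pull out 2: since 3 ≡ 3 (mod 8), (2/3) = -1.
Reached (1/3) = 1. Collecting the sign flips along the way, the symbol is +1.

1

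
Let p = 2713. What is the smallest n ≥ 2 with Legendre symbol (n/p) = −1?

(2/2713) = +1, so 2 is a residue.
(3/2713) = +1, so 3 is a residue.
(4/2713) = +1, so 4 is a residue.
(5/2713) = −1, so 5 is the smallest positive non-residue mod 2713.

5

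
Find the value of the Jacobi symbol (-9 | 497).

1

First reduce: -9 ≡ 488 (mod 497).
Pull out 2^3: since 497 ≡ 1 (mod 8), (2/497) = +1, so (2/497)^3 = +1.
Reciprocity: 61 ≡ 1 and 497 ≡ 1 (mod 4), so (61/497) = +(497/61).
Reduce top mod 61: now compute (9/61).
Reciprocity: 9 ≡ 1 and 61 ≡ 1 (mod 4), so (9/61) = +(61/9).
Reduce top mod 9: now compute (7/9).
Reciprocity: 7 ≡ 3 and 9 ≡ 1 (mod 4), so (7/9) = +(9/7).
Reduce top mod 7: now compute (2/7).
Pull out 2: since 7 ≡ 7 (mod 8), (2/7) = +1.
Reached (1/7) = 1. Collecting the sign flips along the way, the symbol is +1.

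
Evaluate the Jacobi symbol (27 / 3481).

Reciprocity: 27 ≡ 3 and 3481 ≡ 1 (mod 4), so (27/3481) = +(3481/27).
Reduce top mod 27: now compute (25/27).
Reciprocity: 25 ≡ 1 and 27 ≡ 3 (mod 4), so (25/27) = +(27/25).
Reduce top mod 25: now compute (2/25).
Pull out 2: since 25 ≡ 1 (mod 8), (2/25) = +1.
Reached (1/25) = 1. Collecting the sign flips along the way, the symbol is +1.

1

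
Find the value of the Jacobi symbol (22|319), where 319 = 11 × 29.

0

Pull out 2: since 319 ≡ 7 (mod 8), (2/319) = +1.
Reciprocity: 11 ≡ 3 and 319 ≡ 3 (mod 4), so (11/319) = −(319/11).
Reduce top mod 11: now compute (0/11).
Top reduces to 0: gcd > 1, so the symbol is 0.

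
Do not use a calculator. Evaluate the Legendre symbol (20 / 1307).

-1

Pull out 2^2: since 1307 ≡ 3 (mod 8), (2/1307) = -1, so (2/1307)^2 = +1.
Reciprocity: 5 ≡ 1 and 1307 ≡ 3 (mod 4), so (5/1307) = +(1307/5).
Reduce top mod 5: now compute (2/5).
Pull out 2: since 5 ≡ 5 (mod 8), (2/5) = -1.
Reached (1/5) = 1. Collecting the sign flips along the way, the symbol is -1.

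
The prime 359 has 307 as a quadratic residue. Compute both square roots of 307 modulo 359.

Since 359 ≡ 3 (mod 4), a square root of 307 is 307^((359+1)/4) = 307^90 mod 359.
Repeated squaring: 307^2≡191, 307^4≡222, 307^8≡101, 307^16≡149, 307^32≡302, 307^64≡18 (mod 359).
307^90 = 307^(64+16+8+2) ≡ 100 (mod 359).
Check: 100² = 10000 ≡ 307 (mod 359). The two roots are 100 and 259.

100, 259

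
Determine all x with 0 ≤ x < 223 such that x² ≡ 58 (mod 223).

Since 223 ≡ 3 (mod 4), a square root of 58 is 58^((223+1)/4) = 58^56 mod 223.
Repeated squaring: 58^2≡19, 58^4≡138, 58^8≡89, 58^16≡116, 58^32≡76 (mod 223).
58^56 = 58^(32+16+8) ≡ 110 (mod 223).
Check: 110² = 12100 ≡ 58 (mod 223). The two roots are 110 and 113.

110, 113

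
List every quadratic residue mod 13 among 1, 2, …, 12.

1,3,4,9,10,12

Square k = 1,…,6 (k and 13−k give the same square):
1²=1, 2²=4, 3²=9, 4²≡3, 5²≡12, 6²≡10 (mod 13).
So the quadratic residues mod 13 are {1, 3, 4, 9, 10, 12}.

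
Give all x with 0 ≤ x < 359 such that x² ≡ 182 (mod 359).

30, 329

Since 359 ≡ 3 (mod 4), a square root of 182 is 182^((359+1)/4) = 182^90 mod 359.
Repeated squaring: 182^2≡96, 182^4≡241, 182^8≡282, 182^16≡185, 182^32≡120, 182^64≡40 (mod 359).
182^90 = 182^(64+16+8+2) ≡ 30 (mod 359).
Check: 30² = 900 ≡ 182 (mod 359). The two roots are 30 and 329.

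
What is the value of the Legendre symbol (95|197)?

Euler's criterion: (95/197) ≡ 95^98 (mod 197).
95^2 ≡ 160 (mod 197)
95^4 ≡ 187 (mod 197)
95^8 ≡ 100 (mod 197)
95^16 ≡ 150 (mod 197)
95^32 ≡ 42 (mod 197)
95^64 ≡ 188 (mod 197)
95^98 = 95^(64+32+2) ≡ 196 (mod 197).
Result is 196 ≡ −1, so (95/197) = −1.

-1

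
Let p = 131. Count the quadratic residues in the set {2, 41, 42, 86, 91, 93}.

2

(2/131) = -1 → non-residue.
(41/131) = +1 → QR.
(42/131) = -1 → non-residue.
(86/131) = -1 → non-residue.
(91/131) = +1 → QR.
(93/131) = -1 → non-residue.
Total quadratic residues among the 6: 2.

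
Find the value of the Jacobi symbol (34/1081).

-1

Pull out 2: since 1081 ≡ 1 (mod 8), (2/1081) = +1.
Reciprocity: 17 ≡ 1 and 1081 ≡ 1 (mod 4), so (17/1081) = +(1081/17).
Reduce top mod 17: now compute (10/17).
Pull out 2: since 17 ≡ 1 (mod 8), (2/17) = +1.
Reciprocity: 5 ≡ 1 and 17 ≡ 1 (mod 4), so (5/17) = +(17/5).
Reduce top mod 5: now compute (2/5).
Pull out 2: since 5 ≡ 5 (mod 8), (2/5) = -1.
Reached (1/5) = 1. Collecting the sign flips along the way, the symbol is -1.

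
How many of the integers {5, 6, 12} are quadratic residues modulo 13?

1

(5/13) = -1 → non-residue.
(6/13) = -1 → non-residue.
(12/13) = +1 → QR.
Total quadratic residues among the 3: 1.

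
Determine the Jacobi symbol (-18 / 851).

First reduce: -18 ≡ 833 (mod 851).
Reciprocity: 833 ≡ 1 and 851 ≡ 3 (mod 4), so (833/851) = +(851/833).
Reduce top mod 833: now compute (18/833).
Pull out 2: since 833 ≡ 1 (mod 8), (2/833) = +1.
Reciprocity: 9 ≡ 1 and 833 ≡ 1 (mod 4), so (9/833) = +(833/9).
Reduce top mod 9: now compute (5/9).
Reciprocity: 5 ≡ 1 and 9 ≡ 1 (mod 4), so (5/9) = +(9/5).
Reduce top mod 5: now compute (4/5).
Pull out 2^2: since 5 ≡ 5 (mod 8), (2/5) = -1, so (2/5)^2 = +1.
Reached (1/5) = 1. Collecting the sign flips along the way, the symbol is +1.

1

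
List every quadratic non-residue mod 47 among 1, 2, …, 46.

Square k = 1,…,23 (k and 47−k give the same square):
1²=1, 2²=4, 3²=9, 4²=16, 5²=25, 6²=36, 7²≡2, 8²≡17, 9²≡34, 10²≡6, 11²≡27, 12²≡3, 13²≡28, 14²≡8, 15²≡37, 16²≡21, 17²≡7, 18²≡42, 19²≡32, 20²≡24, 21²≡18, 22²≡14, 23²≡12 (mod 47).
The residues are {1, 2, 3, 4, 6, 7, 8, 9, 12, 14, 16, 17, 18, 21, 24, 25, 27, 28, 32, 34, 36, 37, 42}; the non-residues are the remaining 23 nonzero classes.

5,10,11,13,15,19,20,22,23,26,29,30,31,33,35,38,39,40,41,43,44,45,46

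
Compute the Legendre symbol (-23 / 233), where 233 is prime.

1

First reduce: -23 ≡ 210 (mod 233).
Pull out 2: since 233 ≡ 1 (mod 8), (2/233) = +1.
Reciprocity: 105 ≡ 1 and 233 ≡ 1 (mod 4), so (105/233) = +(233/105).
Reduce top mod 105: now compute (23/105).
Reciprocity: 23 ≡ 3 and 105 ≡ 1 (mod 4), so (23/105) = +(105/23).
Reduce top mod 23: now compute (13/23).
Reciprocity: 13 ≡ 1 and 23 ≡ 3 (mod 4), so (13/23) = +(23/13).
Reduce top mod 13: now compute (10/13).
Pull out 2: since 13 ≡ 5 (mod 8), (2/13) = -1.
Reciprocity: 5 ≡ 1 and 13 ≡ 1 (mod 4), so (5/13) = +(13/5).
Reduce top mod 5: now compute (3/5).
Reciprocity: 3 ≡ 3 and 5 ≡ 1 (mod 4), so (3/5) = +(5/3).
Reduce top mod 3: now compute (2/3).
Pull out 2: since 3 ≡ 3 (mod 8), (2/3) = -1.
Reached (1/3) = 1. Collecting the sign flips along the way, the symbol is +1.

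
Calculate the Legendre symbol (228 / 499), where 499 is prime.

1

Euler's criterion: (228/499) ≡ 228^249 (mod 499).
228^2 ≡ 88 (mod 499)
228^4 ≡ 259 (mod 499)
228^8 ≡ 215 (mod 499)
228^16 ≡ 317 (mod 499)
228^32 ≡ 190 (mod 499)
228^64 ≡ 172 (mod 499)
228^128 ≡ 143 (mod 499)
228^249 = 228^(128+64+32+16+8+1) ≡ 1 (mod 499).
Result is 1, so (228/499) = 1.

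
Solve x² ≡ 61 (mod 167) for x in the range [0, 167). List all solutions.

Since 167 ≡ 3 (mod 4), a square root of 61 is 61^((167+1)/4) = 61^42 mod 167.
Repeated squaring: 61^2≡47, 61^4≡38, 61^8≡108, 61^16≡141, 61^32≡8 (mod 167).
61^42 = 61^(32+8+2) ≡ 27 (mod 167).
Check: 27² = 729 ≡ 61 (mod 167). The two roots are 27 and 140.

27, 140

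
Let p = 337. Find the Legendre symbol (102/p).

Pull out 2: since 337 ≡ 1 (mod 8), (2/337) = +1.
Reciprocity: 51 ≡ 3 and 337 ≡ 1 (mod 4), so (51/337) = +(337/51).
Reduce top mod 51: now compute (31/51).
Reciprocity: 31 ≡ 3 and 51 ≡ 3 (mod 4), so (31/51) = −(51/31).
Reduce top mod 31: now compute (20/31).
Pull out 2^2: since 31 ≡ 7 (mod 8), (2/31) = +1, so (2/31)^2 = +1.
Reciprocity: 5 ≡ 1 and 31 ≡ 3 (mod 4), so (5/31) = +(31/5).
Reduce top mod 5: now compute (1/5).
Reached (1/5) = 1. Collecting the sign flips along the way, the symbol is -1.

-1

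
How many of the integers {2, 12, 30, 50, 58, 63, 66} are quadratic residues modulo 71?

(2/71) = +1 → QR.
(12/71) = +1 → QR.
(30/71) = +1 → QR.
(50/71) = +1 → QR.
(58/71) = +1 → QR.
(63/71) = -1 → non-residue.
(66/71) = -1 → non-residue.
Total quadratic residues among the 7: 5.

5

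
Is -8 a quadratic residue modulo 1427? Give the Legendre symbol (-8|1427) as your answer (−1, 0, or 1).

1

First reduce: -8 ≡ 1419 (mod 1427).
Reciprocity: 1419 ≡ 3 and 1427 ≡ 3 (mod 4), so (1419/1427) = −(1427/1419).
Reduce top mod 1419: now compute (8/1419).
Pull out 2^3: since 1419 ≡ 3 (mod 8), (2/1419) = -1, so (2/1419)^3 = -1.
Reached (1/1419) = 1. Collecting the sign flips along the way, the symbol is +1.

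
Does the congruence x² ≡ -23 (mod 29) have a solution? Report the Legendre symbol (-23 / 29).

First reduce: -23 ≡ 6 (mod 29).
Pull out 2: since 29 ≡ 5 (mod 8), (2/29) = -1.
Reciprocity: 3 ≡ 3 and 29 ≡ 1 (mod 4), so (3/29) = +(29/3).
Reduce top mod 3: now compute (2/3).
Pull out 2: since 3 ≡ 3 (mod 8), (2/3) = -1.
Reached (1/3) = 1. Collecting the sign flips along the way, the symbol is +1.

1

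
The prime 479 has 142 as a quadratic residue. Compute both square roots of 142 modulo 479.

101, 378

Since 479 ≡ 3 (mod 4), a square root of 142 is 142^((479+1)/4) = 142^120 mod 479.
Repeated squaring: 142^2≡46, 142^4≡200, 142^8≡243, 142^16≡132, 142^32≡180, 142^64≡307 (mod 479).
142^120 = 142^(64+32+16+8) ≡ 378 (mod 479).
Check: 378² = 142884 ≡ 142 (mod 479). The two roots are 101 and 378.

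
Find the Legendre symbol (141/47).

First reduce: 141 ≡ 0 (mod 47).
Top reduces to 0: gcd > 1, so the symbol is 0.

0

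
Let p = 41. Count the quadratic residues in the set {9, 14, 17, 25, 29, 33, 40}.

(9/41) = +1 → QR.
(14/41) = -1 → non-residue.
(17/41) = -1 → non-residue.
(25/41) = +1 → QR.
(29/41) = -1 → non-residue.
(33/41) = +1 → QR.
(40/41) = +1 → QR.
Total quadratic residues among the 7: 4.

4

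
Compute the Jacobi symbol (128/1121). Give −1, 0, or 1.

1

Pull out 2^7: since 1121 ≡ 1 (mod 8), (2/1121) = +1, so (2/1121)^7 = +1.
Reached (1/1121) = 1. Collecting the sign flips along the way, the symbol is +1.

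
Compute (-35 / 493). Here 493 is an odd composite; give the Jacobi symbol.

First reduce: -35 ≡ 458 (mod 493).
Pull out 2: since 493 ≡ 5 (mod 8), (2/493) = -1.
Reciprocity: 229 ≡ 1 and 493 ≡ 1 (mod 4), so (229/493) = +(493/229).
Reduce top mod 229: now compute (35/229).
Reciprocity: 35 ≡ 3 and 229 ≡ 1 (mod 4), so (35/229) = +(229/35).
Reduce top mod 35: now compute (19/35).
Reciprocity: 19 ≡ 3 and 35 ≡ 3 (mod 4), so (19/35) = −(35/19).
Reduce top mod 19: now compute (16/19).
Pull out 2^4: since 19 ≡ 3 (mod 8), (2/19) = -1, so (2/19)^4 = +1.
Reached (1/19) = 1. Collecting the sign flips along the way, the symbol is +1.

1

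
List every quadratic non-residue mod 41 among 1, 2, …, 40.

3 6 7 11 12 13 14 15 17 19 22 24 26 27 28 29 30 34 35 38

Square k = 1,…,20 (k and 41−k give the same square):
1²=1, 2²=4, 3²=9, 4²=16, 5²=25, 6²=36, 7²≡8, 8²≡23, 9²≡40, 10²≡18, 11²≡39, 12²≡21, 13²≡5, 14²≡32, 15²≡20, 16²≡10, 17²≡2, 18²≡37, 19²≡33, 20²≡31 (mod 41).
The residues are {1, 2, 4, 5, 8, 9, 10, 16, 18, 20, 21, 23, 25, 31, 32, 33, 36, 37, 39, 40}; the non-residues are the remaining 20 nonzero classes.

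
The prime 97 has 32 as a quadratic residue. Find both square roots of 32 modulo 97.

97 ≡ 1 (mod 4), so we find a root by search.
Trying successive values, 41² = 1681 ≡ 32 (mod 97). The other root is 97 − 41 = 56.

41, 56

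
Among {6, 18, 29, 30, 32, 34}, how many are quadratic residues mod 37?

(6/37) = -1 → non-residue.
(18/37) = -1 → non-residue.
(29/37) = -1 → non-residue.
(30/37) = +1 → QR.
(32/37) = -1 → non-residue.
(34/37) = +1 → QR.
Total quadratic residues among the 6: 2.

2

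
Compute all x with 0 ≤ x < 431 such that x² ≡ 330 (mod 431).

54, 377

Since 431 ≡ 3 (mod 4), a square root of 330 is 330^((431+1)/4) = 330^108 mod 431.
Repeated squaring: 330^2≡288, 330^4≡192, 330^8≡229, 330^16≡290, 330^32≡55, 330^64≡8 (mod 431).
330^108 = 330^(64+32+8+4) ≡ 54 (mod 431).
Check: 54² = 2916 ≡ 330 (mod 431). The two roots are 54 and 377.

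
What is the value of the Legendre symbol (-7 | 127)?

First reduce: -7 ≡ 120 (mod 127).
Pull out 2^3: since 127 ≡ 7 (mod 8), (2/127) = +1, so (2/127)^3 = +1.
Reciprocity: 15 ≡ 3 and 127 ≡ 3 (mod 4), so (15/127) = −(127/15).
Reduce top mod 15: now compute (7/15).
Reciprocity: 7 ≡ 3 and 15 ≡ 3 (mod 4), so (7/15) = −(15/7).
Reduce top mod 7: now compute (1/7).
Reached (1/7) = 1. Collecting the sign flips along the way, the symbol is +1.

1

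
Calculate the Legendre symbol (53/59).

Reciprocity: 53 ≡ 1 and 59 ≡ 3 (mod 4), so (53/59) = +(59/53).
Reduce top mod 53: now compute (6/53).
Pull out 2: since 53 ≡ 5 (mod 8), (2/53) = -1.
Reciprocity: 3 ≡ 3 and 53 ≡ 1 (mod 4), so (3/53) = +(53/3).
Reduce top mod 3: now compute (2/3).
Pull out 2: since 3 ≡ 3 (mod 8), (2/3) = -1.
Reached (1/3) = 1. Collecting the sign flips along the way, the symbol is +1.

1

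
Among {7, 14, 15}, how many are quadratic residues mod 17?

1

(7/17) = -1 → non-residue.
(14/17) = -1 → non-residue.
(15/17) = +1 → QR.
Total quadratic residues among the 3: 1.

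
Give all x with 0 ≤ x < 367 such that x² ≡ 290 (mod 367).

Since 367 ≡ 3 (mod 4), a square root of 290 is 290^((367+1)/4) = 290^92 mod 367.
Repeated squaring: 290^2≡57, 290^4≡313, 290^8≡347, 290^16≡33, 290^32≡355, 290^64≡144 (mod 367).
290^92 = 290^(64+16+8+4) ≡ 32 (mod 367).
Check: 32² = 1024 ≡ 290 (mod 367). The two roots are 32 and 335.

32, 335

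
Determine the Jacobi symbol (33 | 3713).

1

Reciprocity: 33 ≡ 1 and 3713 ≡ 1 (mod 4), so (33/3713) = +(3713/33).
Reduce top mod 33: now compute (17/33).
Reciprocity: 17 ≡ 1 and 33 ≡ 1 (mod 4), so (17/33) = +(33/17).
Reduce top mod 17: now compute (16/17).
Pull out 2^4: since 17 ≡ 1 (mod 8), (2/17) = +1, so (2/17)^4 = +1.
Reached (1/17) = 1. Collecting the sign flips along the way, the symbol is +1.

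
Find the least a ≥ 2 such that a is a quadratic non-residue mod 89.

3

(2/89) = +1, so 2 is a residue.
(3/89) = −1, so 3 is the smallest positive non-residue mod 89.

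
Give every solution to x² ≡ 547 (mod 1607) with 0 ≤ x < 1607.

Since 1607 ≡ 3 (mod 4), a square root of 547 is 547^((1607+1)/4) = 547^402 mod 1607.
Repeated squaring: 547^2≡307, 547^4≡1043, 547^8≡1517, 547^16≡65, 547^32≡1011, 547^64≡69, 547^128≡1547, 547^256≡386 (mod 1607).
547^402 = 547^(256+128+16+2) ≡ 937 (mod 1607).
Check: 937² = 877969 ≡ 547 (mod 1607). The two roots are 670 and 937.

670, 937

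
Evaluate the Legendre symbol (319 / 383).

-1

Euler's criterion: (319/383) ≡ 319^191 (mod 383).
319^2 ≡ 266 (mod 383)
319^4 ≡ 284 (mod 383)
319^8 ≡ 226 (mod 383)
319^16 ≡ 137 (mod 383)
319^32 ≡ 2 (mod 383)
319^64 ≡ 4 (mod 383)
319^128 ≡ 16 (mod 383)
319^191 = 319^(128+32+16+8+4+2+1) ≡ 382 (mod 383).
Result is 382 ≡ −1, so (319/383) = −1.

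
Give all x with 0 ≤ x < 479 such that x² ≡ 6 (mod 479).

49, 430

Since 479 ≡ 3 (mod 4), a square root of 6 is 6^((479+1)/4) = 6^120 mod 479.
Repeated squaring: 6^2≡36, 6^4≡338, 6^8≡242, 6^16≡126, 6^32≡69, 6^64≡450 (mod 479).
6^120 = 6^(64+32+16+8) ≡ 49 (mod 479).
Check: 49² = 2401 ≡ 6 (mod 479). The two roots are 49 and 430.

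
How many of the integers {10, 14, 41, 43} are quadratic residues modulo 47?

1

(10/47) = -1 → non-residue.
(14/47) = +1 → QR.
(41/47) = -1 → non-residue.
(43/47) = -1 → non-residue.
Total quadratic residues among the 4: 1.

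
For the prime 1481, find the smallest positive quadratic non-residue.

(2/1481) = +1, so 2 is a residue.
(3/1481) = −1, so 3 is the smallest positive non-residue mod 1481.

3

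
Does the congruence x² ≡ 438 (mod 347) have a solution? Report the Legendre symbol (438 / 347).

-1

First reduce: 438 ≡ 91 (mod 347).
Reciprocity: 91 ≡ 3 and 347 ≡ 3 (mod 4), so (91/347) = −(347/91).
Reduce top mod 91: now compute (74/91).
Pull out 2: since 91 ≡ 3 (mod 8), (2/91) = -1.
Reciprocity: 37 ≡ 1 and 91 ≡ 3 (mod 4), so (37/91) = +(91/37).
Reduce top mod 37: now compute (17/37).
Reciprocity: 17 ≡ 1 and 37 ≡ 1 (mod 4), so (17/37) = +(37/17).
Reduce top mod 17: now compute (3/17).
Reciprocity: 3 ≡ 3 and 17 ≡ 1 (mod 4), so (3/17) = +(17/3).
Reduce top mod 3: now compute (2/3).
Pull out 2: since 3 ≡ 3 (mod 8), (2/3) = -1.
Reached (1/3) = 1. Collecting the sign flips along the way, the symbol is -1.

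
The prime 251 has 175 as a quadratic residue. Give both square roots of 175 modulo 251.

Since 251 ≡ 3 (mod 4), a square root of 175 is 175^((251+1)/4) = 175^63 mod 251.
Repeated squaring: 175^2≡3, 175^4≡9, 175^8≡81, 175^16≡35, 175^32≡221 (mod 251).
175^63 = 175^(32+16+8+4+2+1) ≡ 41 (mod 251).
Check: 41² = 1681 ≡ 175 (mod 251). The two roots are 41 and 210.

41, 210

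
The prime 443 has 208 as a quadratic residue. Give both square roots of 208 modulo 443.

Since 443 ≡ 3 (mod 4), a square root of 208 is 208^((443+1)/4) = 208^111 mod 443.
Repeated squaring: 208^2≡293, 208^4≡350, 208^8≡232, 208^16≡221, 208^32≡111, 208^64≡360 (mod 443).
208^111 = 208^(64+32+8+4+2+1) ≡ 151 (mod 443).
Check: 151² = 22801 ≡ 208 (mod 443). The two roots are 151 and 292.

151, 292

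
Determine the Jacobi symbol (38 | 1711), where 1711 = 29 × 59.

Pull out 2: since 1711 ≡ 7 (mod 8), (2/1711) = +1.
Reciprocity: 19 ≡ 3 and 1711 ≡ 3 (mod 4), so (19/1711) = −(1711/19).
Reduce top mod 19: now compute (1/19).
Reached (1/19) = 1. Collecting the sign flips along the way, the symbol is -1.

-1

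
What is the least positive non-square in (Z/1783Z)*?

3

(2/1783) = +1, so 2 is a residue.
(3/1783) = −1, so 3 is the smallest positive non-residue mod 1783.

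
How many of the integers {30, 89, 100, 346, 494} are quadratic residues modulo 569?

(30/569) = -1 → non-residue.
(89/569) = -1 → non-residue.
(100/569) = +1 → QR.
(346/569) = -1 → non-residue.
(494/569) = -1 → non-residue.
Total quadratic residues among the 5: 1.

1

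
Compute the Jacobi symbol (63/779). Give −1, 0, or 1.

-1

Reciprocity: 63 ≡ 3 and 779 ≡ 3 (mod 4), so (63/779) = −(779/63).
Reduce top mod 63: now compute (23/63).
Reciprocity: 23 ≡ 3 and 63 ≡ 3 (mod 4), so (23/63) = −(63/23).
Reduce top mod 23: now compute (17/23).
Reciprocity: 17 ≡ 1 and 23 ≡ 3 (mod 4), so (17/23) = +(23/17).
Reduce top mod 17: now compute (6/17).
Pull out 2: since 17 ≡ 1 (mod 8), (2/17) = +1.
Reciprocity: 3 ≡ 3 and 17 ≡ 1 (mod 4), so (3/17) = +(17/3).
Reduce top mod 3: now compute (2/3).
Pull out 2: since 3 ≡ 3 (mod 8), (2/3) = -1.
Reached (1/3) = 1. Collecting the sign flips along the way, the symbol is -1.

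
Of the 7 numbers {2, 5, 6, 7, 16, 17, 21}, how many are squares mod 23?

(2/23) = +1 → QR.
(5/23) = -1 → non-residue.
(6/23) = +1 → QR.
(7/23) = -1 → non-residue.
(16/23) = +1 → QR.
(17/23) = -1 → non-residue.
(21/23) = -1 → non-residue.
Total quadratic residues among the 7: 3.

3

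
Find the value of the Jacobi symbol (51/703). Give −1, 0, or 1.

Reciprocity: 51 ≡ 3 and 703 ≡ 3 (mod 4), so (51/703) = −(703/51).
Reduce top mod 51: now compute (40/51).
Pull out 2^3: since 51 ≡ 3 (mod 8), (2/51) = -1, so (2/51)^3 = -1.
Reciprocity: 5 ≡ 1 and 51 ≡ 3 (mod 4), so (5/51) = +(51/5).
Reduce top mod 5: now compute (1/5).
Reached (1/5) = 1. Collecting the sign flips along the way, the symbol is +1.

1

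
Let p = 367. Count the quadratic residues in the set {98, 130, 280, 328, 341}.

2

(98/367) = +1 → QR.
(130/367) = -1 → non-residue.
(280/367) = -1 → non-residue.
(328/367) = +1 → QR.
(341/367) = -1 → non-residue.
Total quadratic residues among the 5: 2.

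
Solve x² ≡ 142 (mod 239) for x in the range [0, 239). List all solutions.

57, 182

Since 239 ≡ 3 (mod 4), a square root of 142 is 142^((239+1)/4) = 142^60 mod 239.
Repeated squaring: 142^2≡88, 142^4≡96, 142^8≡134, 142^16≡31, 142^32≡5 (mod 239).
142^60 = 142^(32+16+8+4) ≡ 182 (mod 239).
Check: 182² = 33124 ≡ 142 (mod 239). The two roots are 57 and 182.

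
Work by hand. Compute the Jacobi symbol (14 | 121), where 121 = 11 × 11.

Pull out 2: since 121 ≡ 1 (mod 8), (2/121) = +1.
Reciprocity: 7 ≡ 3 and 121 ≡ 1 (mod 4), so (7/121) = +(121/7).
Reduce top mod 7: now compute (2/7).
Pull out 2: since 7 ≡ 7 (mod 8), (2/7) = +1.
Reached (1/7) = 1. Collecting the sign flips along the way, the symbol is +1.

1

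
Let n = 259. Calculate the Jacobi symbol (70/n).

0

Pull out 2: since 259 ≡ 3 (mod 8), (2/259) = -1.
Reciprocity: 35 ≡ 3 and 259 ≡ 3 (mod 4), so (35/259) = −(259/35).
Reduce top mod 35: now compute (14/35).
Pull out 2: since 35 ≡ 3 (mod 8), (2/35) = -1.
Reciprocity: 7 ≡ 3 and 35 ≡ 3 (mod 4), so (7/35) = −(35/7).
Reduce top mod 7: now compute (0/7).
Top reduces to 0: gcd > 1, so the symbol is 0.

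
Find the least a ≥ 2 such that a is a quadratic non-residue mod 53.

(2/53) = −1, so 2 is the smallest positive non-residue mod 53.

2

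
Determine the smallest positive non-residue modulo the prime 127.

(2/127) = +1, so 2 is a residue.
(3/127) = −1, so 3 is the smallest positive non-residue mod 127.

3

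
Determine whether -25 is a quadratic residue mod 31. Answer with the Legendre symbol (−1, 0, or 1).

First reduce: -25 ≡ 6 (mod 31).
Pull out 2: since 31 ≡ 7 (mod 8), (2/31) = +1.
Reciprocity: 3 ≡ 3 and 31 ≡ 3 (mod 4), so (3/31) = −(31/3).
Reduce top mod 3: now compute (1/3).
Reached (1/3) = 1. Collecting the sign flips along the way, the symbol is -1.

-1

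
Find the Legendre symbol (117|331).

-1

Reciprocity: 117 ≡ 1 and 331 ≡ 3 (mod 4), so (117/331) = +(331/117).
Reduce top mod 117: now compute (97/117).
Reciprocity: 97 ≡ 1 and 117 ≡ 1 (mod 4), so (97/117) = +(117/97).
Reduce top mod 97: now compute (20/97).
Pull out 2^2: since 97 ≡ 1 (mod 8), (2/97) = +1, so (2/97)^2 = +1.
Reciprocity: 5 ≡ 1 and 97 ≡ 1 (mod 4), so (5/97) = +(97/5).
Reduce top mod 5: now compute (2/5).
Pull out 2: since 5 ≡ 5 (mod 8), (2/5) = -1.
Reached (1/5) = 1. Collecting the sign flips along the way, the symbol is -1.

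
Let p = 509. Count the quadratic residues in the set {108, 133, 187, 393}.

3

(108/509) = -1 → non-residue.
(133/509) = +1 → QR.
(187/509) = +1 → QR.
(393/509) = +1 → QR.
Total quadratic residues among the 4: 3.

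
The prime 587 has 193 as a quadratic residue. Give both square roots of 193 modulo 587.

74, 513

Since 587 ≡ 3 (mod 4), a square root of 193 is 193^((587+1)/4) = 193^147 mod 587.
Repeated squaring: 193^2≡268, 193^4≡210, 193^8≡75, 193^16≡342, 193^32≡151, 193^64≡495, 193^128≡246 (mod 587).
193^147 = 193^(128+16+2+1) ≡ 74 (mod 587).
Check: 74² = 5476 ≡ 193 (mod 587). The two roots are 74 and 513.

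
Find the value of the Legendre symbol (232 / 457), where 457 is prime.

1

Euler's criterion: (232/457) ≡ 232^228 (mod 457).
232^2 ≡ 355 (mod 457)
232^4 ≡ 350 (mod 457)
232^8 ≡ 24 (mod 457)
232^16 ≡ 119 (mod 457)
232^32 ≡ 451 (mod 457)
232^64 ≡ 36 (mod 457)
232^128 ≡ 382 (mod 457)
232^228 = 232^(128+64+32+4) ≡ 1 (mod 457).
Result is 1, so (232/457) = 1.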